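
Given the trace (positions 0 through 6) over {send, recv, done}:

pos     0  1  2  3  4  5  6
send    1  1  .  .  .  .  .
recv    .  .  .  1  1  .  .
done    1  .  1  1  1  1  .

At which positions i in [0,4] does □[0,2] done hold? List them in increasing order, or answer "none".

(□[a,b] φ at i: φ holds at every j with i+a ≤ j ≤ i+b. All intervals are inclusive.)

2, 3

Evaluate at each i in [0,4]:
  i=0: ✗ (fails at j=1)
  i=1: ✗ (fails at j=1)
  i=2: ✓ (all of [2,4])
  i=3: ✓ (all of [3,5])
  i=4: ✗ (fails at j=6)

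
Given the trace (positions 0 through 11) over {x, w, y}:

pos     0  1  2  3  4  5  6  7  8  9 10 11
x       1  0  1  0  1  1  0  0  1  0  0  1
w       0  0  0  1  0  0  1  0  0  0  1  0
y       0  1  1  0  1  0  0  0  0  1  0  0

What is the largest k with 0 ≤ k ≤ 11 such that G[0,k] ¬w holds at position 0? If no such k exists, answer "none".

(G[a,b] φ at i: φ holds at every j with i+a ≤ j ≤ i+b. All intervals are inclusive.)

¬w must hold from j=0 onward; find where it first fails.
  j=0: holds
  j=1: holds
  j=2: holds
  j=3: fails
Holds on [0,2], so largest k = 2.

2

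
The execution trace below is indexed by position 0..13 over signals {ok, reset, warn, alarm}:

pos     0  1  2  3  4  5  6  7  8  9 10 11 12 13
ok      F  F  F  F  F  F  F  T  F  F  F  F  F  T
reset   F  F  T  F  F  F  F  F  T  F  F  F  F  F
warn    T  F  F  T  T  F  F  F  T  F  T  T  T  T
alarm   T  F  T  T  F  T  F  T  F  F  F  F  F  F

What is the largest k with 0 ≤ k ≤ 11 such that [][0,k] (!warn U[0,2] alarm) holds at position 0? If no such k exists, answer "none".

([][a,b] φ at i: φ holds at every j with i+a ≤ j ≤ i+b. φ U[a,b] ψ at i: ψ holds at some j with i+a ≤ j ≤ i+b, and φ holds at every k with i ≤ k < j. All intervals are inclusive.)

3

(!warn U[0,2] alarm) must hold from j=0 onward; find where it first fails.
  j=0: holds
  j=1: holds
  j=2: holds
  j=3: holds
  j=4: fails
Holds on [0,3], so largest k = 3.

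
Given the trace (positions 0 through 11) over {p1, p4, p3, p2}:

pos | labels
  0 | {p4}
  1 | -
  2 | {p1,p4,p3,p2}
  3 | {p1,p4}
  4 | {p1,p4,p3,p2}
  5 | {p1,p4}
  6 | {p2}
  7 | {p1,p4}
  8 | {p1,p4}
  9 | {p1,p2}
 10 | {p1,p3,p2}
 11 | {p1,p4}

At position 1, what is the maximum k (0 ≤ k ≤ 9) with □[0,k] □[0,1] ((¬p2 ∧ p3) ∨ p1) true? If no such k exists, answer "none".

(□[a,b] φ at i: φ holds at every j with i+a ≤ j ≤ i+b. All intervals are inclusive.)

none

□[0,1] ((¬p2 ∧ p3) ∨ p1) must hold from j=1 onward; find where it first fails.
  j=1: fails → no k works.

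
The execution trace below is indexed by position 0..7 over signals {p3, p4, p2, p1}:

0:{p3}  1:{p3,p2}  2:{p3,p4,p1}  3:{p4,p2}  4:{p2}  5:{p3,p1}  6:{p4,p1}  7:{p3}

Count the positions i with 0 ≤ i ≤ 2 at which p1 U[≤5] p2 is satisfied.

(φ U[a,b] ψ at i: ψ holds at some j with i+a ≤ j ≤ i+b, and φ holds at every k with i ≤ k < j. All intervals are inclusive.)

Evaluate at each i in [0,2]:
  i=0: ✗ (lhs fails at k=0 before rhs at j=1)
  i=1: ✓ (rhs at j=1)
  i=2: ✓ (rhs at j=3; lhs holds on [2,2])
Positions where it holds: {1, 2} → 2.

2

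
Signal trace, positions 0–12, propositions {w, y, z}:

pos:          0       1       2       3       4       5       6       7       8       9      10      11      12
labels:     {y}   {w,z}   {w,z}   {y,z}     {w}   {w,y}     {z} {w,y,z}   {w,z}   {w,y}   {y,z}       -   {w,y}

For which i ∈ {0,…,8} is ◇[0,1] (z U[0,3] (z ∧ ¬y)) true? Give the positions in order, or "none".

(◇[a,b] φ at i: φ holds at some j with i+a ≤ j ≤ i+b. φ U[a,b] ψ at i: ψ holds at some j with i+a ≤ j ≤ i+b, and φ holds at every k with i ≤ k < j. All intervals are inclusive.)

0, 1, 2, 5, 6, 7, 8

Evaluate at each i in [0,8]:
  i=0: ✓ (witness j=1)
  i=1: ✓ (witness j=1)
  i=2: ✓ (witness j=2)
  i=3: ✗ (none in [3,4])
  i=4: ✗ (none in [4,5])
  i=5: ✓ (witness j=6)
  i=6: ✓ (witness j=6)
  i=7: ✓ (witness j=7)
  i=8: ✓ (witness j=8)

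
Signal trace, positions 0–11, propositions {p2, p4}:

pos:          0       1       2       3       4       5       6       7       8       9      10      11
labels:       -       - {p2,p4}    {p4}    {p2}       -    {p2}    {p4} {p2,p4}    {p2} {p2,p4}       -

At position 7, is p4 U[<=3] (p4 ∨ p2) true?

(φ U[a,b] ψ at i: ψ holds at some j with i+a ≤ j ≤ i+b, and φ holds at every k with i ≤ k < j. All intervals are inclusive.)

Need some j in [7,10] with (p4 ∨ p2), and p4 at every k in [7,j-1].
  j=7: (p4 ∨ p2) holds; no prefix to check → satisfied.

Holds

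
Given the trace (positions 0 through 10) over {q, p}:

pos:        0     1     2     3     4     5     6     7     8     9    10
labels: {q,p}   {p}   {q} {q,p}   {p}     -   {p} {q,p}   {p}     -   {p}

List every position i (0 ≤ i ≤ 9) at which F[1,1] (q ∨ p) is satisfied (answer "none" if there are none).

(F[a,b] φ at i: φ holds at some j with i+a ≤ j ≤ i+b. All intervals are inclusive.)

Evaluate at each i in [0,9]:
  i=0: ✓ (witness j=1)
  i=1: ✓ (witness j=2)
  i=2: ✓ (witness j=3)
  i=3: ✓ (witness j=4)
  i=4: ✗ (none in [5,5])
  i=5: ✓ (witness j=6)
  i=6: ✓ (witness j=7)
  i=7: ✓ (witness j=8)
  i=8: ✗ (none in [9,9])
  i=9: ✓ (witness j=10)

0, 1, 2, 3, 5, 6, 7, 9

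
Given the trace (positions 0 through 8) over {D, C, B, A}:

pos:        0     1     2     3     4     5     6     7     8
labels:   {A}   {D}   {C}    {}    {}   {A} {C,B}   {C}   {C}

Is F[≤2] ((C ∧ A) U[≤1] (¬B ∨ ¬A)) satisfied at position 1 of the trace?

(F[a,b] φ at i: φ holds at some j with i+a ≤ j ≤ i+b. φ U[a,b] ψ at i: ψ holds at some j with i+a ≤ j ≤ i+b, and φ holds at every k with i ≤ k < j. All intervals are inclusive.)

Check ((C ∧ A) U[≤1] (¬B ∨ ¬A)) at each j in [1,3]:
  j=1: holds
  j=2: holds
  j=3: holds
Found at j=1 → formula holds.

Holds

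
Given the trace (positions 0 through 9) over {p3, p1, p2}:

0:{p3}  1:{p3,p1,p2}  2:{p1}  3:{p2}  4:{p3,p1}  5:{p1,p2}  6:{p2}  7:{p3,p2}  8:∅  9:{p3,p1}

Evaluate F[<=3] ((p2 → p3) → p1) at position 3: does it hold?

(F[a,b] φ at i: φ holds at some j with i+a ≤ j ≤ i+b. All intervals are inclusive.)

Holds

Check ((p2 → p3) → p1) at each j in [3,6]:
  j=3: true
  j=4: true
  j=5: true
  j=6: true
Found at j=3 → formula holds.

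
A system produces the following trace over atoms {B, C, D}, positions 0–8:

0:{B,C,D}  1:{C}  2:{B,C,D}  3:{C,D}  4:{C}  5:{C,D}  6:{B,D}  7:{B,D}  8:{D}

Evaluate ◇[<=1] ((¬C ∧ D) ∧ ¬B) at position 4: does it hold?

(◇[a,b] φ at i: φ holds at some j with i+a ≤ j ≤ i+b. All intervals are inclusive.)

Check ((¬C ∧ D) ∧ ¬B) at each j in [4,5]:
  j=4: false
  j=5: false
No position in the window satisfies it → formula fails.

Does not hold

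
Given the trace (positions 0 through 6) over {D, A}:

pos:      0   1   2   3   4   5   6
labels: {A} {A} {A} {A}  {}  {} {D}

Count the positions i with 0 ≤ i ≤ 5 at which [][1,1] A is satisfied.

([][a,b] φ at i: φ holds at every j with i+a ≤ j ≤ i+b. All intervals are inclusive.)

3

Evaluate at each i in [0,5]:
  i=0: ✓ (all of [1,1])
  i=1: ✓ (all of [2,2])
  i=2: ✓ (all of [3,3])
  i=3: ✗ (fails at j=4)
  i=4: ✗ (fails at j=5)
  i=5: ✗ (fails at j=6)
Positions where it holds: {0, 1, 2} → 3.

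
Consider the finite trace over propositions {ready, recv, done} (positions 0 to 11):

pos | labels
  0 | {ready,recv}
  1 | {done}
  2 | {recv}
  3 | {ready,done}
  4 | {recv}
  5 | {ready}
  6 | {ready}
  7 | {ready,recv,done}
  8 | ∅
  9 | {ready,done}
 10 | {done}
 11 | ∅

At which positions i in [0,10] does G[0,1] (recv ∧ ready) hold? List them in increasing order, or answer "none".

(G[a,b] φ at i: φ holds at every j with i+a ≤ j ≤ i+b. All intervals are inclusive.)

none

Evaluate at each i in [0,10]:
  i=0: ✗ (fails at j=1)
  i=1: ✗ (fails at j=1)
  i=2: ✗ (fails at j=2)
  i=3: ✗ (fails at j=3)
  i=4: ✗ (fails at j=4)
  i=5: ✗ (fails at j=5)
  i=6: ✗ (fails at j=6)
  i=7: ✗ (fails at j=8)
  i=8: ✗ (fails at j=8)
  i=9: ✗ (fails at j=9)
  i=10: ✗ (fails at j=10)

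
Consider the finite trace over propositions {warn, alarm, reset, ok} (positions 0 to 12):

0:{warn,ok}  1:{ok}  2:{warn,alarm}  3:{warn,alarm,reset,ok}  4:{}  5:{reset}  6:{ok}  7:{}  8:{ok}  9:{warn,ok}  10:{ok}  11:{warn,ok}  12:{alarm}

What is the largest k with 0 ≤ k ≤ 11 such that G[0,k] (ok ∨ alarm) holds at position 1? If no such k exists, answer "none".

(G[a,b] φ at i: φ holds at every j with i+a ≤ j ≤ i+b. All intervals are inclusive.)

2

(ok ∨ alarm) must hold from j=1 onward; find where it first fails.
  j=1: holds
  j=2: holds
  j=3: holds
  j=4: fails
Holds on [1,3], so largest k = 2.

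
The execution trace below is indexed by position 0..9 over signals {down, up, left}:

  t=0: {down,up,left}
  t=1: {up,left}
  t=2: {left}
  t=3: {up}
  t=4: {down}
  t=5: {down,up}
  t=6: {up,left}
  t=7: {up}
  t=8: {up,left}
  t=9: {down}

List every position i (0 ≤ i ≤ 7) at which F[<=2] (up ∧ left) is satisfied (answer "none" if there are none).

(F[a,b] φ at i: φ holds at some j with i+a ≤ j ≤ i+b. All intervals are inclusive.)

0, 1, 4, 5, 6, 7

Evaluate at each i in [0,7]:
  i=0: ✓ (witness j=0)
  i=1: ✓ (witness j=1)
  i=2: ✗ (none in [2,4])
  i=3: ✗ (none in [3,5])
  i=4: ✓ (witness j=6)
  i=5: ✓ (witness j=6)
  i=6: ✓ (witness j=6)
  i=7: ✓ (witness j=8)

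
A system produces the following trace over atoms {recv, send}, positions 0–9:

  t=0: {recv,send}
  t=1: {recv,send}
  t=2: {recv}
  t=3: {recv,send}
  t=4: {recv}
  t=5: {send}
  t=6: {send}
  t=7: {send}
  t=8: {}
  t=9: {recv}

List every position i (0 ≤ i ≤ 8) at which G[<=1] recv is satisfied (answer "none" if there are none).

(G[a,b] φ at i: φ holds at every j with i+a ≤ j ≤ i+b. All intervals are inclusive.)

0, 1, 2, 3

Evaluate at each i in [0,8]:
  i=0: ✓ (all of [0,1])
  i=1: ✓ (all of [1,2])
  i=2: ✓ (all of [2,3])
  i=3: ✓ (all of [3,4])
  i=4: ✗ (fails at j=5)
  i=5: ✗ (fails at j=5)
  i=6: ✗ (fails at j=6)
  i=7: ✗ (fails at j=7)
  i=8: ✗ (fails at j=8)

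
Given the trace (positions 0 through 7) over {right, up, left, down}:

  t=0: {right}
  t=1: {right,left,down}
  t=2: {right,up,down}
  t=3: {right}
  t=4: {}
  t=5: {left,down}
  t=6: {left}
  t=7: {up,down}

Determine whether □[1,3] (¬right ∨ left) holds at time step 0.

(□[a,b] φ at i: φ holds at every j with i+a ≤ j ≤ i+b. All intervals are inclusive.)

Check (¬right ∨ left) at every j in [1,3]:
  j=1: true
  j=2: false
  j=3: false
Fails at j=2 → formula fails.

No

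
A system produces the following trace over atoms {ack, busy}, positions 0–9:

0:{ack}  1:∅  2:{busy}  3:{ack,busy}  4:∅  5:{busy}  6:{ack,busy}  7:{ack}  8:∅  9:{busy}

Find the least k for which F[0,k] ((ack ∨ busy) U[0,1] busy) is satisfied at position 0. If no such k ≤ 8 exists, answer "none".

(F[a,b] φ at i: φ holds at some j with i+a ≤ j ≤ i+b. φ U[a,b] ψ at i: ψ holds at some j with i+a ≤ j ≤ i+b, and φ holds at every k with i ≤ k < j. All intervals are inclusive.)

2

Scan j = 0,1,… for ((ack ∨ busy) U[0,1] busy):
  j=0: fails
  j=1: fails
  j=2: holds
First hit at j=2, so smallest k = 2-0 = 2.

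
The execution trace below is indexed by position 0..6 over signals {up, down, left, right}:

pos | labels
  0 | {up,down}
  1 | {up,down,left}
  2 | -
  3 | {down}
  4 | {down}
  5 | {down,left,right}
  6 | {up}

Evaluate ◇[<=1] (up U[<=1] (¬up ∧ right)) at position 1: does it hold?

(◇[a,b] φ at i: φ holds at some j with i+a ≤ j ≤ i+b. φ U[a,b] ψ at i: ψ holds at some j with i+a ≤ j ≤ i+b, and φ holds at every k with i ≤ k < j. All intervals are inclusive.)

Does not hold

Check (up U[<=1] (¬up ∧ right)) at each j in [1,2]:
  j=1: fails
  j=2: fails
No position in the window satisfies it → formula fails.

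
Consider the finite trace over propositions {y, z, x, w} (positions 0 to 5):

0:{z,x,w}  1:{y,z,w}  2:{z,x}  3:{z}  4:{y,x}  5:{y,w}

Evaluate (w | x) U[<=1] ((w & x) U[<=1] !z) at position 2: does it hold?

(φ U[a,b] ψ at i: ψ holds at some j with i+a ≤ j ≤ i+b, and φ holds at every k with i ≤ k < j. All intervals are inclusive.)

Need some j in [2,3] with ((w & x) U[<=1] !z), and (w | x) at every k in [2,j-1].
  j=2: ((w & x) U[<=1] !z) — fails.
  j=3: ((w & x) U[<=1] !z) — fails.
No j in the window works → until fails.

No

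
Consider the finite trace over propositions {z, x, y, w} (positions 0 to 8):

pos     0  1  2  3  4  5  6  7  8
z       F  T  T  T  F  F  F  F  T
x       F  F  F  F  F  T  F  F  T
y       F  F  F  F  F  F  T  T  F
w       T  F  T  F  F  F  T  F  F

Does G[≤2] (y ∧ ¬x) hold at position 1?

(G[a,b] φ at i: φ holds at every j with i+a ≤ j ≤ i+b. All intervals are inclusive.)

Check (y ∧ ¬x) at every j in [1,3]:
  j=1: false
  j=2: false
  j=3: false
Fails at j=1 → formula fails.

Does not hold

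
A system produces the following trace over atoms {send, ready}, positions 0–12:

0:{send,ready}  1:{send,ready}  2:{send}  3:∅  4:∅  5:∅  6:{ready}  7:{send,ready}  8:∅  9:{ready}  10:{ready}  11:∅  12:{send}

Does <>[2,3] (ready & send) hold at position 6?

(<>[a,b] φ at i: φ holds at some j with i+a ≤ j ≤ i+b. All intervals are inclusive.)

No

Check (ready & send) at each j in [8,9]:
  j=8: false
  j=9: false
No position in the window satisfies it → formula fails.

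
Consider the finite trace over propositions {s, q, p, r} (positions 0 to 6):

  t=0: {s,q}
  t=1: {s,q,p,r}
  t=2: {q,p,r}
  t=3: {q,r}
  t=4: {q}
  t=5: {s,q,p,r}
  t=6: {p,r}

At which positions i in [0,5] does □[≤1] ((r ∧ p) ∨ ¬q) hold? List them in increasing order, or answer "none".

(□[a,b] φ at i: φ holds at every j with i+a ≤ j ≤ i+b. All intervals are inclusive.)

Evaluate at each i in [0,5]:
  i=0: ✗ (fails at j=0)
  i=1: ✓ (all of [1,2])
  i=2: ✗ (fails at j=3)
  i=3: ✗ (fails at j=3)
  i=4: ✗ (fails at j=4)
  i=5: ✓ (all of [5,6])

1, 5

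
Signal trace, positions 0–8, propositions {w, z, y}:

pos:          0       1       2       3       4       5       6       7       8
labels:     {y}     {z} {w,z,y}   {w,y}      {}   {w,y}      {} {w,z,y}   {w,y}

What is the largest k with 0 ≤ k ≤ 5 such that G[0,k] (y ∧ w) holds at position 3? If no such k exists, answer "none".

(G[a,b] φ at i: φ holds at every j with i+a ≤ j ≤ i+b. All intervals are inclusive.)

(y ∧ w) must hold from j=3 onward; find where it first fails.
  j=3: holds
  j=4: fails
Holds on [3,3], so largest k = 0.

0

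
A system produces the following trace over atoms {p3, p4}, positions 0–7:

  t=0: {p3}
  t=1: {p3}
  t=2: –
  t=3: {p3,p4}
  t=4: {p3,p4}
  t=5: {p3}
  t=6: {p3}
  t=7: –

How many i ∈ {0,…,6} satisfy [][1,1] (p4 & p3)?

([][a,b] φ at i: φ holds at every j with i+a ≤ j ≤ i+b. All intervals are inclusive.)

2

Evaluate at each i in [0,6]:
  i=0: ✗ (fails at j=1)
  i=1: ✗ (fails at j=2)
  i=2: ✓ (all of [3,3])
  i=3: ✓ (all of [4,4])
  i=4: ✗ (fails at j=5)
  i=5: ✗ (fails at j=6)
  i=6: ✗ (fails at j=7)
Positions where it holds: {2, 3} → 2.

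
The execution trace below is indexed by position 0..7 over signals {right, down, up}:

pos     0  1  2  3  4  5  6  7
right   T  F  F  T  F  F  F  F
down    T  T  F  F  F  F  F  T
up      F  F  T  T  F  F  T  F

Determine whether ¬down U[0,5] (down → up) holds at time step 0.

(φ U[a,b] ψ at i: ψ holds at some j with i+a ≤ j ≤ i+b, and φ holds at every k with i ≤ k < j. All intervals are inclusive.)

Does not hold

Need some j in [0,5] with (down → up), and ¬down at every k in [0,j-1].
  j=0: (down → up) false.
  j=1: (down → up) false.
  j=2: (down → up) holds, but ¬down fails at k=0 → not this j.
  j=3: (down → up) holds, but ¬down fails at k=0 → not this j.
  j=4: (down → up) holds, but ¬down fails at k=0 → not this j.
  j=5: (down → up) holds, but ¬down fails at k=0 → not this j.
No j in the window works → until fails.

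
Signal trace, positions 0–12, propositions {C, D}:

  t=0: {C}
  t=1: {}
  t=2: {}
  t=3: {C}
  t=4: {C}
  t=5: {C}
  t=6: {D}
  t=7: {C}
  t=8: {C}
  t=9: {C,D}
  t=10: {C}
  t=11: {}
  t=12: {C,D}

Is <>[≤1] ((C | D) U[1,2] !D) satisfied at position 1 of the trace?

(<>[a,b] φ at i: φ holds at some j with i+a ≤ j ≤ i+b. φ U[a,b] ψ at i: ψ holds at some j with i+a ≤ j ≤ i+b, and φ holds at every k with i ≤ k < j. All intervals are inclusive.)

False

Check ((C | D) U[1,2] !D) at each j in [1,2]:
  j=1: fails
  j=2: fails
No position in the window satisfies it → formula fails.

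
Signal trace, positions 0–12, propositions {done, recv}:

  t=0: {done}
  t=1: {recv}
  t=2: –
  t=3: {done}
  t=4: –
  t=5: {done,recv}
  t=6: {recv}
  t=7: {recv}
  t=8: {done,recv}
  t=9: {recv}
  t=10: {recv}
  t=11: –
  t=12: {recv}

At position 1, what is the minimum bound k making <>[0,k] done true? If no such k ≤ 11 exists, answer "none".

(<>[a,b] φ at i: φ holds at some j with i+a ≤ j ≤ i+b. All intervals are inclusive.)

2

Scan j = 1,2,… for done:
  j=1: fails
  j=2: fails
  j=3: holds
First hit at j=3, so smallest k = 3-1 = 2.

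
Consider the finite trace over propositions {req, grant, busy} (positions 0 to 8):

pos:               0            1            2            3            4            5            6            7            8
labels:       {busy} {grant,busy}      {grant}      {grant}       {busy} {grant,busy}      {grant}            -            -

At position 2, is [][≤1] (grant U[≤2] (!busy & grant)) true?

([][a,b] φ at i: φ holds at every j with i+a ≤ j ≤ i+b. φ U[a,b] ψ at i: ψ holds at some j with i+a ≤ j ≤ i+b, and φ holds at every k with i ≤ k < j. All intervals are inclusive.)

Holds

Check (grant U[≤2] (!busy & grant)) at every j in [2,3]:
  j=2: holds
  j=3: holds
All positions satisfy it → formula holds.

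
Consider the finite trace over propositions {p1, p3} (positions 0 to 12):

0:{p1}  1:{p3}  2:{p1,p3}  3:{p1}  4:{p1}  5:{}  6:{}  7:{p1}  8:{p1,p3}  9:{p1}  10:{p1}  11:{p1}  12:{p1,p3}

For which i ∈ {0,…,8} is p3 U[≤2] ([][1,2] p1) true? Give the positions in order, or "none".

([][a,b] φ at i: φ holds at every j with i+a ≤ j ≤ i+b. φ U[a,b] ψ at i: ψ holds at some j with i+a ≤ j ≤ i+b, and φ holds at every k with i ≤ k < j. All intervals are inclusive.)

1, 2, 6, 7, 8

Evaluate at each i in [0,8]:
  i=0: ✗ (lhs fails at k=0 before rhs at j=1)
  i=1: ✓ (rhs at j=1)
  i=2: ✓ (rhs at j=2)
  i=3: ✗ (no rhs in [3,5])
  i=4: ✗ (lhs fails at k=4 before rhs at j=6)
  i=5: ✗ (lhs fails at k=5 before rhs at j=6)
  i=6: ✓ (rhs at j=6)
  i=7: ✓ (rhs at j=7)
  i=8: ✓ (rhs at j=8)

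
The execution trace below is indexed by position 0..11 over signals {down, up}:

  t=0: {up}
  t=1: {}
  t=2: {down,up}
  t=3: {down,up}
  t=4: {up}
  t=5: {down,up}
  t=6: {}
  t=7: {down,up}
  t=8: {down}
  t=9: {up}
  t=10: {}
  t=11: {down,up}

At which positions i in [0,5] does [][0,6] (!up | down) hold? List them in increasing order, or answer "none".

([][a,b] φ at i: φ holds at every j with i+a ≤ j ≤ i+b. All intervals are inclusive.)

Evaluate at each i in [0,5]:
  i=0: ✗ (fails at j=0)
  i=1: ✗ (fails at j=4)
  i=2: ✗ (fails at j=4)
  i=3: ✗ (fails at j=4)
  i=4: ✗ (fails at j=4)
  i=5: ✗ (fails at j=9)

none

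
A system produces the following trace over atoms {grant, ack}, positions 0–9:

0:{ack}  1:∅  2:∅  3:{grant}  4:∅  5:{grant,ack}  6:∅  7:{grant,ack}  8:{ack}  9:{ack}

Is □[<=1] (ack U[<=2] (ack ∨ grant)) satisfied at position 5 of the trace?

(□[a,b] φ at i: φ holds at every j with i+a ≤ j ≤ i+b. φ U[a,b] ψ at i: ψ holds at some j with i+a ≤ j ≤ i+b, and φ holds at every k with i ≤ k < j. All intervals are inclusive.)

Check (ack U[<=2] (ack ∨ grant)) at every j in [5,6]:
  j=5: holds
  j=6: fails
Fails at j=6 → formula fails.

Does not hold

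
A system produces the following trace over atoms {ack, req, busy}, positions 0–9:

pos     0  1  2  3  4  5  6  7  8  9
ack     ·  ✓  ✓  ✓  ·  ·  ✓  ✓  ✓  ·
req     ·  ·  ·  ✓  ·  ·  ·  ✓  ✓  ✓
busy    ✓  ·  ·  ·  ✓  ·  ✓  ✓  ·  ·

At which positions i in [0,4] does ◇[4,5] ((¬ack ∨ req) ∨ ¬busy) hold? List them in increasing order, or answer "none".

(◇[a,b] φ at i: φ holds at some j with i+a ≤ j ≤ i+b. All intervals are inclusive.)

0, 1, 2, 3, 4

Evaluate at each i in [0,4]:
  i=0: ✓ (witness j=4)
  i=1: ✓ (witness j=5)
  i=2: ✓ (witness j=7)
  i=3: ✓ (witness j=7)
  i=4: ✓ (witness j=8)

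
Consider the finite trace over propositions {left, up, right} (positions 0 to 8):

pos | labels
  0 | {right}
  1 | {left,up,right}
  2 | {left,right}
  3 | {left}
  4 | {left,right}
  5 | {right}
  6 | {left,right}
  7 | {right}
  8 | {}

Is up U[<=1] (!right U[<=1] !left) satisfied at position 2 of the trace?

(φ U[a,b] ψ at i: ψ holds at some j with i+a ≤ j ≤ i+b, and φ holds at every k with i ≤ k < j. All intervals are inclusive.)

Need some j in [2,3] with (!right U[<=1] !left), and up at every k in [2,j-1].
  j=2: (!right U[<=1] !left) — fails.
  j=3: (!right U[<=1] !left) — fails.
No j in the window works → until fails.

False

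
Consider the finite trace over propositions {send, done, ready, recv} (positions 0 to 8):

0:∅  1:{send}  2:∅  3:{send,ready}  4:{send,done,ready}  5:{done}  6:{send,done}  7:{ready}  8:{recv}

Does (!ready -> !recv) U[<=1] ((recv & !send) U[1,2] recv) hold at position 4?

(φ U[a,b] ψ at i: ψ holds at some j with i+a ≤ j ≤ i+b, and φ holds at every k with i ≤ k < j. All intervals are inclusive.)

No

Need some j in [4,5] with ((recv & !send) U[1,2] recv), and (!ready -> !recv) at every k in [4,j-1].
  j=4: ((recv & !send) U[1,2] recv) — fails.
  j=5: ((recv & !send) U[1,2] recv) — fails.
No j in the window works → until fails.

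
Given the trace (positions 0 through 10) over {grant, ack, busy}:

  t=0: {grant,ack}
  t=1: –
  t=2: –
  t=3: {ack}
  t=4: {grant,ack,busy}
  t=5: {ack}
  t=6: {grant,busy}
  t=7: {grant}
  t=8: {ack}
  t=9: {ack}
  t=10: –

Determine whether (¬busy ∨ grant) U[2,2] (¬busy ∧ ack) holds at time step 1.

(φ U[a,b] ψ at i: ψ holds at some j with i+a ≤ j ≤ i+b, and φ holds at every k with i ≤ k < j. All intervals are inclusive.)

Holds

Need some j in [3,3] with (¬busy ∧ ack), and (¬busy ∨ grant) at every k in [1,j-1].
  j=3: (¬busy ∧ ack) holds; (¬busy ∨ grant) holds at every k in [1,2] → satisfied.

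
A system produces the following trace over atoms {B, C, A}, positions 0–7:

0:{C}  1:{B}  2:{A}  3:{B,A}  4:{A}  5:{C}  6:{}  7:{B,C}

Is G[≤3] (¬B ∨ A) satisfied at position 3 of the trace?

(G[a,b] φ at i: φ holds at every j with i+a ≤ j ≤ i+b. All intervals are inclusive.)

Check (¬B ∨ A) at every j in [3,6]:
  j=3: true
  j=4: true
  j=5: true
  j=6: true
All positions satisfy it → formula holds.

Yes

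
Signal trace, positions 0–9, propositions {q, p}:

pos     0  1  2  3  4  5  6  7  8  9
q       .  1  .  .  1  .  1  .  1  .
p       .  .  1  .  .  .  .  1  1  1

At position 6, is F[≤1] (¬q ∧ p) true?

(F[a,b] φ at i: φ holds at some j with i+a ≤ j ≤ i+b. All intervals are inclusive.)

Yes

Check (¬q ∧ p) at each j in [6,7]:
  j=6: false
  j=7: true
Found at j=7 → formula holds.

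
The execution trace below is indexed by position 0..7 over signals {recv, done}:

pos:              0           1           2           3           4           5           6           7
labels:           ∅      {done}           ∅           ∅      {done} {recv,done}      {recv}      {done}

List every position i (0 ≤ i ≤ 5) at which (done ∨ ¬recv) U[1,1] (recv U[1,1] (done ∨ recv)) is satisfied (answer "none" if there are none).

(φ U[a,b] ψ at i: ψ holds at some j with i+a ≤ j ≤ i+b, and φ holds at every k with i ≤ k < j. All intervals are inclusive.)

Evaluate at each i in [0,5]:
  i=0: ✗ (no rhs in [1,1])
  i=1: ✗ (no rhs in [2,2])
  i=2: ✗ (no rhs in [3,3])
  i=3: ✗ (no rhs in [4,4])
  i=4: ✓ (rhs at j=5; lhs holds on [4,4])
  i=5: ✓ (rhs at j=6; lhs holds on [5,5])

4, 5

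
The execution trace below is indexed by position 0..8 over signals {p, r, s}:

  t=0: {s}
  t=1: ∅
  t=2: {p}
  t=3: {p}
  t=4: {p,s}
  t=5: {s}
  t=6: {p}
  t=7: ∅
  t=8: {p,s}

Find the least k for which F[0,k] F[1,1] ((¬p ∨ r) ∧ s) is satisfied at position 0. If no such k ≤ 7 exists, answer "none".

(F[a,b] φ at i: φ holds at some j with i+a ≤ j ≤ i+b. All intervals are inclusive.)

Scan j = 0,1,… for F[1,1] ((¬p ∨ r) ∧ s):
  j=0: fails
  j=1: fails
  j=2: fails
  j=3: fails
  j=4: holds
First hit at j=4, so smallest k = 4-0 = 4.

4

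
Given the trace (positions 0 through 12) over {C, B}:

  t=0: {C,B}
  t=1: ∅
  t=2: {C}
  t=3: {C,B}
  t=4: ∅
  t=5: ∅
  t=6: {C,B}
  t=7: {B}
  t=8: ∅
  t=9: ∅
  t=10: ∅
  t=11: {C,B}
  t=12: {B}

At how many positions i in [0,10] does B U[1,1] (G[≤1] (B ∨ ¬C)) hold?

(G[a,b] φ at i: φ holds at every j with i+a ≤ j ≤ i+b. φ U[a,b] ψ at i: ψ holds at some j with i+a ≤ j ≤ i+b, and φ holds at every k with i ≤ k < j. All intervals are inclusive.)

3

Evaluate at each i in [0,10]:
  i=0: ✗ (no rhs in [1,1])
  i=1: ✗ (no rhs in [2,2])
  i=2: ✗ (lhs fails at k=2 before rhs at j=3)
  i=3: ✓ (rhs at j=4; lhs holds on [3,3])
  i=4: ✗ (lhs fails at k=4 before rhs at j=5)
  i=5: ✗ (lhs fails at k=5 before rhs at j=6)
  i=6: ✓ (rhs at j=7; lhs holds on [6,6])
  i=7: ✓ (rhs at j=8; lhs holds on [7,7])
  i=8: ✗ (lhs fails at k=8 before rhs at j=9)
  i=9: ✗ (lhs fails at k=9 before rhs at j=10)
  i=10: ✗ (lhs fails at k=10 before rhs at j=11)
Positions where it holds: {3, 6, 7} → 3.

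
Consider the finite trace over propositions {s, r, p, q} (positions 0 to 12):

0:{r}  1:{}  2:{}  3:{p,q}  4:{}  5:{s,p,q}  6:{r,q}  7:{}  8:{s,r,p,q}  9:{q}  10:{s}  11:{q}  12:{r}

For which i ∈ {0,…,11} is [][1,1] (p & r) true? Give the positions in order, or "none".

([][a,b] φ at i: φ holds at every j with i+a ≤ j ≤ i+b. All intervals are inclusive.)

Evaluate at each i in [0,11]:
  i=0: ✗ (fails at j=1)
  i=1: ✗ (fails at j=2)
  i=2: ✗ (fails at j=3)
  i=3: ✗ (fails at j=4)
  i=4: ✗ (fails at j=5)
  i=5: ✗ (fails at j=6)
  i=6: ✗ (fails at j=7)
  i=7: ✓ (all of [8,8])
  i=8: ✗ (fails at j=9)
  i=9: ✗ (fails at j=10)
  i=10: ✗ (fails at j=11)
  i=11: ✗ (fails at j=12)

7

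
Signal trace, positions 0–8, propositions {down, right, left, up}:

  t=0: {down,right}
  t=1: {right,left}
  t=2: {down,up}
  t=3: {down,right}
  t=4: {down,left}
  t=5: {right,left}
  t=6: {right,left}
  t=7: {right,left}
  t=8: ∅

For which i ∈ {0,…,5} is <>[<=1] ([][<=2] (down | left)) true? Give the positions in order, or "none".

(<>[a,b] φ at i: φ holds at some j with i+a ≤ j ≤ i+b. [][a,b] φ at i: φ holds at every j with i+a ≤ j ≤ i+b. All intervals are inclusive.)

0, 1, 2, 3, 4, 5

Evaluate at each i in [0,5]:
  i=0: ✓ (witness j=0)
  i=1: ✓ (witness j=1)
  i=2: ✓ (witness j=2)
  i=3: ✓ (witness j=3)
  i=4: ✓ (witness j=4)
  i=5: ✓ (witness j=5)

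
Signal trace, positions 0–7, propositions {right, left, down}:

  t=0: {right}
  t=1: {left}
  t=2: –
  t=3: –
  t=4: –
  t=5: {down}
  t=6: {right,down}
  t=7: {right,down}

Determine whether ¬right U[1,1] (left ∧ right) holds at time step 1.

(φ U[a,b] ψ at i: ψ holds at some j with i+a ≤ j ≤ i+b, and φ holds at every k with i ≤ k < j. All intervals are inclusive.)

False

Need some j in [2,2] with (left ∧ right), and ¬right at every k in [1,j-1].
  j=2: (left ∧ right) false.
No j in the window works → until fails.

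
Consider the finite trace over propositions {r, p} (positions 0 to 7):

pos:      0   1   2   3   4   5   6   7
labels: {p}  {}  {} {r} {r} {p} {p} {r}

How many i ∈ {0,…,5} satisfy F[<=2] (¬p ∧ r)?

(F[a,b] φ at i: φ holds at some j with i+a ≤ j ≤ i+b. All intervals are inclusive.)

Evaluate at each i in [0,5]:
  i=0: ✗ (none in [0,2])
  i=1: ✓ (witness j=3)
  i=2: ✓ (witness j=3)
  i=3: ✓ (witness j=3)
  i=4: ✓ (witness j=4)
  i=5: ✓ (witness j=7)
Positions where it holds: {1, 2, 3, 4, 5} → 5.

5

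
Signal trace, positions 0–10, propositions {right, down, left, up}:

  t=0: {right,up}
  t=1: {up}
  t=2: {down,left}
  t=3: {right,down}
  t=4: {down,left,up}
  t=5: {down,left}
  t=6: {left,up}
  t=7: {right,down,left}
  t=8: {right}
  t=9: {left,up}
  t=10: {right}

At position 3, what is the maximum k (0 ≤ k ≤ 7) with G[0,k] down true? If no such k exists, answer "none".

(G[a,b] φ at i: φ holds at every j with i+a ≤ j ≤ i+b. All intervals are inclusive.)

down must hold from j=3 onward; find where it first fails.
  j=3: holds
  j=4: holds
  j=5: holds
  j=6: fails
Holds on [3,5], so largest k = 2.

2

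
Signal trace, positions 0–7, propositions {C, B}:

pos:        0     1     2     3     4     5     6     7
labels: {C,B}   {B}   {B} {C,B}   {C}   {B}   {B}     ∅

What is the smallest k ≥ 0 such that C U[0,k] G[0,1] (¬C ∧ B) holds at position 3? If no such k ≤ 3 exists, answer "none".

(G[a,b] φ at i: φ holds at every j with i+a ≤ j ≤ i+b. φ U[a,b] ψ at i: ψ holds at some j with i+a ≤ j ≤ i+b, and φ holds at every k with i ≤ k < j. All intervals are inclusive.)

2

Need earliest j ≥ 3 with G[0,1] (¬C ∧ B), and C at every k in [3,j-1].
  j=3: rhs fails.
  j=4: rhs fails.
  j=5: rhs holds; lhs holds on [3,4]. k = 2.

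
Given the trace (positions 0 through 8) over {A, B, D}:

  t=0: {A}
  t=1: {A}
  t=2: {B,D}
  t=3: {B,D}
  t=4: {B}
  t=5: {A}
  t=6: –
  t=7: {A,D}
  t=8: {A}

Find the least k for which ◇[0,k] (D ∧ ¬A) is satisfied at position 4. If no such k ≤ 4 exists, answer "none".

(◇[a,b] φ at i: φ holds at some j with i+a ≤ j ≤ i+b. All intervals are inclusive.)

none

Scan j = 4,5,… for (D ∧ ¬A):
  j=4: fails
  j=5: fails
  j=6: fails
  j=7: fails
  j=8: fails
No j in [4,8] satisfies it → none.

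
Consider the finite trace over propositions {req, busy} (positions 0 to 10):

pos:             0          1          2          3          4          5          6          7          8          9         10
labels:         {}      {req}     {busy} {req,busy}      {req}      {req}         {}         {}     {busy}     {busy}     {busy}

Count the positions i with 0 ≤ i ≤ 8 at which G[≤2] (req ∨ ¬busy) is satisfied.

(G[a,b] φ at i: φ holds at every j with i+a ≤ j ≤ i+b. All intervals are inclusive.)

3

Evaluate at each i in [0,8]:
  i=0: ✗ (fails at j=2)
  i=1: ✗ (fails at j=2)
  i=2: ✗ (fails at j=2)
  i=3: ✓ (all of [3,5])
  i=4: ✓ (all of [4,6])
  i=5: ✓ (all of [5,7])
  i=6: ✗ (fails at j=8)
  i=7: ✗ (fails at j=8)
  i=8: ✗ (fails at j=8)
Positions where it holds: {3, 4, 5} → 3.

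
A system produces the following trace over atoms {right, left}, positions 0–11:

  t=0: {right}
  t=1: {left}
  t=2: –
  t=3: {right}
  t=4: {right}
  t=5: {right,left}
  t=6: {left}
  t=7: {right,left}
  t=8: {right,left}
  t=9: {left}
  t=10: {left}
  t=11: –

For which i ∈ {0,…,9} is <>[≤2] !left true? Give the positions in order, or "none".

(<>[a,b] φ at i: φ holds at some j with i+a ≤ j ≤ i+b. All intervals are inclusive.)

Evaluate at each i in [0,9]:
  i=0: ✓ (witness j=0)
  i=1: ✓ (witness j=2)
  i=2: ✓ (witness j=2)
  i=3: ✓ (witness j=3)
  i=4: ✓ (witness j=4)
  i=5: ✗ (none in [5,7])
  i=6: ✗ (none in [6,8])
  i=7: ✗ (none in [7,9])
  i=8: ✗ (none in [8,10])
  i=9: ✓ (witness j=11)

0, 1, 2, 3, 4, 9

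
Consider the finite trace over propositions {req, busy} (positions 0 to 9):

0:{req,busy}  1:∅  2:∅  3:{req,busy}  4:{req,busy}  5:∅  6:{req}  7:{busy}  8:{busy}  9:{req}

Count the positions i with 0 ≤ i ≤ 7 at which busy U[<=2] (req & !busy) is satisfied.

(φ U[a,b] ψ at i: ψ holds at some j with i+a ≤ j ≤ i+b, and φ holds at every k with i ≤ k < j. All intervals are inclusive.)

Evaluate at each i in [0,7]:
  i=0: ✗ (no rhs in [0,2])
  i=1: ✗ (no rhs in [1,3])
  i=2: ✗ (no rhs in [2,4])
  i=3: ✗ (no rhs in [3,5])
  i=4: ✗ (lhs fails at k=5 before rhs at j=6)
  i=5: ✗ (lhs fails at k=5 before rhs at j=6)
  i=6: ✓ (rhs at j=6)
  i=7: ✓ (rhs at j=9; lhs holds on [7,8])
Positions where it holds: {6, 7} → 2.

2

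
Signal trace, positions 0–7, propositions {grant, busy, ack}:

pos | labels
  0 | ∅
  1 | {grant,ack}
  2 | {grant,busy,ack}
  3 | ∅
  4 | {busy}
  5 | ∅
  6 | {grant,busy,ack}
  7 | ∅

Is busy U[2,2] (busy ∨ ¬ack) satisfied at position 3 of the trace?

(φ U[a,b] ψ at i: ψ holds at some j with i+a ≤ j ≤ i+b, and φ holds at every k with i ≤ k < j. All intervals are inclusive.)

No

Need some j in [5,5] with (busy ∨ ¬ack), and busy at every k in [3,j-1].
  j=5: (busy ∨ ¬ack) holds, but busy fails at k=3 → not this j.
No j in the window works → until fails.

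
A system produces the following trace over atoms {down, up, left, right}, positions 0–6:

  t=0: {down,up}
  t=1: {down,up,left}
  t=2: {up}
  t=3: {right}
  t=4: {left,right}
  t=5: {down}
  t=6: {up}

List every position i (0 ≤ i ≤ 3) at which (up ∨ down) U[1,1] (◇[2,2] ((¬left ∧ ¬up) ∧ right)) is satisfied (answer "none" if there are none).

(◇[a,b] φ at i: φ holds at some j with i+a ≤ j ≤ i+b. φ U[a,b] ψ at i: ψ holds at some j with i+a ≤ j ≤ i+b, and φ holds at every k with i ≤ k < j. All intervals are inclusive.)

0

Evaluate at each i in [0,3]:
  i=0: ✓ (rhs at j=1; lhs holds on [0,0])
  i=1: ✗ (no rhs in [2,2])
  i=2: ✗ (no rhs in [3,3])
  i=3: ✗ (no rhs in [4,4])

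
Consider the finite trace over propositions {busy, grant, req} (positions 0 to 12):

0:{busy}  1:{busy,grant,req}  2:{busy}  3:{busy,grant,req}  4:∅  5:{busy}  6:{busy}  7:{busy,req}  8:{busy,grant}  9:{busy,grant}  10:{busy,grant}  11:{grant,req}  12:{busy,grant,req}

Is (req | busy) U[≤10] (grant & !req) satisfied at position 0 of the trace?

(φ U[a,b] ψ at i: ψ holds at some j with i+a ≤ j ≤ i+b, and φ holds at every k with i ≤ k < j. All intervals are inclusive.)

False

Need some j in [0,10] with (grant & !req), and (req | busy) at every k in [0,j-1].
  j=0: (grant & !req) false.
  j=1: (grant & !req) false.
  j=2: (grant & !req) false.
  j=3: (grant & !req) false.
  j=4: (grant & !req) false.
  j=5: (grant & !req) false.
  j=6: (grant & !req) false.
  j=7: (grant & !req) false.
  j=8: (grant & !req) holds, but (req | busy) fails at k=4 → not this j.
  j=9: (grant & !req) holds, but (req | busy) fails at k=4 → not this j.
  j=10: (grant & !req) holds, but (req | busy) fails at k=4 → not this j.
No j in the window works → until fails.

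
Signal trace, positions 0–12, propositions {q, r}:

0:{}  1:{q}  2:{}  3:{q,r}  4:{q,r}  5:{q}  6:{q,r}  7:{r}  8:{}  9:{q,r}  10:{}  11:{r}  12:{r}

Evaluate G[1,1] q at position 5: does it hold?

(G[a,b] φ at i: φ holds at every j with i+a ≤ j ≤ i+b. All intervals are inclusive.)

Yes

Check q at every j in [6,6]:
  j=6: true
All positions satisfy it → formula holds.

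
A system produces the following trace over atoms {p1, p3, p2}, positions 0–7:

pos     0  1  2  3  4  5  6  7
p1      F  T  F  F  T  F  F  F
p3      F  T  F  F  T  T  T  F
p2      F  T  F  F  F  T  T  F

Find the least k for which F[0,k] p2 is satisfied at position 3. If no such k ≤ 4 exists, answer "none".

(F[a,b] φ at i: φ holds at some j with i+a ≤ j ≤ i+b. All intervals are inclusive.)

2

Scan j = 3,4,… for p2:
  j=3: fails
  j=4: fails
  j=5: holds
First hit at j=5, so smallest k = 5-3 = 2.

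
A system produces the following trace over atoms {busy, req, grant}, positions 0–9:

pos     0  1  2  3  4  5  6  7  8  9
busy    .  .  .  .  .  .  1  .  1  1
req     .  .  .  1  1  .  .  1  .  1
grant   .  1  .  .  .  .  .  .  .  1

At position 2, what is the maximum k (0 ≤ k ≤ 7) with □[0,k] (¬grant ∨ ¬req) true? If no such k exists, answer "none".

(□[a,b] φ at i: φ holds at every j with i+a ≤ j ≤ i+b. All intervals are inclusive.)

(¬grant ∨ ¬req) must hold from j=2 onward; find where it first fails.
  j=2: holds
  j=3: holds
  j=4: holds
  j=5: holds
  j=6: holds
  j=7: holds
  j=8: holds
  j=9: fails
Holds on [2,8], so largest k = 6.

6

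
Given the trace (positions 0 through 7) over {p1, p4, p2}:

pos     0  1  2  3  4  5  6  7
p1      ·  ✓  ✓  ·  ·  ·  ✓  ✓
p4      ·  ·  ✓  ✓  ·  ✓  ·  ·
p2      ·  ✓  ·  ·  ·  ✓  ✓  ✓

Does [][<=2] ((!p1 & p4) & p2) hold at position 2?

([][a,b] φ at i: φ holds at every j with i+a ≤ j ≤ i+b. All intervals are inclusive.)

Check ((!p1 & p4) & p2) at every j in [2,4]:
  j=2: false
  j=3: false
  j=4: false
Fails at j=2 → formula fails.

No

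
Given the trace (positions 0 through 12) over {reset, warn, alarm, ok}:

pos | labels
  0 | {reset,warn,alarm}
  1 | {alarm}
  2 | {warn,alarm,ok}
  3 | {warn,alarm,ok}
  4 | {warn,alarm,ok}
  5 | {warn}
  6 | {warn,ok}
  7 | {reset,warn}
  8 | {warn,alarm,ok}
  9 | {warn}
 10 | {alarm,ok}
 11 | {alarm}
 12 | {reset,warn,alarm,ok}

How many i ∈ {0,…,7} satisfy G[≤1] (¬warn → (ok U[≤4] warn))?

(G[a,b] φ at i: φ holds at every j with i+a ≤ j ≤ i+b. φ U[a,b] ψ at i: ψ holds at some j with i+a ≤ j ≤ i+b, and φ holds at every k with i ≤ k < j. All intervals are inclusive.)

Evaluate at each i in [0,7]:
  i=0: ✗ (fails at j=1)
  i=1: ✗ (fails at j=1)
  i=2: ✓ (all of [2,3])
  i=3: ✓ (all of [3,4])
  i=4: ✓ (all of [4,5])
  i=5: ✓ (all of [5,6])
  i=6: ✓ (all of [6,7])
  i=7: ✓ (all of [7,8])
Positions where it holds: {2, 3, 4, 5, 6, 7} → 6.

6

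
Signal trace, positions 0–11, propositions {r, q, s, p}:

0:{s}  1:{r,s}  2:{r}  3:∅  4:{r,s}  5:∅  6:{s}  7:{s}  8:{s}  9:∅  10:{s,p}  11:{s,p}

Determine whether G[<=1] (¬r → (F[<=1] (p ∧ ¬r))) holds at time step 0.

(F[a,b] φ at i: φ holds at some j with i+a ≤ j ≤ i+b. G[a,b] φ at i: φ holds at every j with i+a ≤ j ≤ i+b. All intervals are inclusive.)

No

Check (¬r → (F[<=1] (p ∧ ¬r))) at every j in [0,1]:
  j=0: antecedent true; consequent fails (none in [0,1]) → ✗
  j=1: antecedent false → ✓
Fails at j=0 → formula fails.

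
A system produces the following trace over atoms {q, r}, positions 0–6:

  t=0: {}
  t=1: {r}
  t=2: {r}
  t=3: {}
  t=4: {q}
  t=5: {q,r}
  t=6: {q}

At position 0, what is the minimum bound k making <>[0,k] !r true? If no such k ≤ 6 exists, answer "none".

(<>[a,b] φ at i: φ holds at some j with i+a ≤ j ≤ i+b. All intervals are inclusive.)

0

Scan j = 0,1,… for !r:
  j=0: holds
First hit at j=0, so smallest k = 0-0 = 0.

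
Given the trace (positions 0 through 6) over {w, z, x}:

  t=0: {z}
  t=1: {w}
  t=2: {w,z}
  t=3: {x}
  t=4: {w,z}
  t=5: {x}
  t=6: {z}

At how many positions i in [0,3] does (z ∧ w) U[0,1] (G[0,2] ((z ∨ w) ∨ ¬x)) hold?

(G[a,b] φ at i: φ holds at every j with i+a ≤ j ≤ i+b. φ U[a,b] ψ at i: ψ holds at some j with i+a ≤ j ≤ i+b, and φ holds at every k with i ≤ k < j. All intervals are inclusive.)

1

Evaluate at each i in [0,3]:
  i=0: ✓ (rhs at j=0)
  i=1: ✗ (no rhs in [1,2])
  i=2: ✗ (no rhs in [2,3])
  i=3: ✗ (no rhs in [3,4])
Positions where it holds: {0} → 1.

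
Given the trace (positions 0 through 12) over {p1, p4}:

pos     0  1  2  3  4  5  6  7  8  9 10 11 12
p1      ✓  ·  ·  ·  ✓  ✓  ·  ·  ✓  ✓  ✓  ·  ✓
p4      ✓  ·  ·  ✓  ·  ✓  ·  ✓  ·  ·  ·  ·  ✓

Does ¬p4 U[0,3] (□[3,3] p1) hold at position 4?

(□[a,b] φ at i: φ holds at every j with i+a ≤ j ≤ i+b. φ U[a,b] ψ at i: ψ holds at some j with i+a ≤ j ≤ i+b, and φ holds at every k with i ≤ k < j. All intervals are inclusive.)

Need some j in [4,7] with □[3,3] p1, and ¬p4 at every k in [4,j-1].
  j=4: □[3,3] p1 — fails at 7.
  j=5: □[3,3] p1 holds; ¬p4 holds at every k in [4,4] → satisfied.

Holds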